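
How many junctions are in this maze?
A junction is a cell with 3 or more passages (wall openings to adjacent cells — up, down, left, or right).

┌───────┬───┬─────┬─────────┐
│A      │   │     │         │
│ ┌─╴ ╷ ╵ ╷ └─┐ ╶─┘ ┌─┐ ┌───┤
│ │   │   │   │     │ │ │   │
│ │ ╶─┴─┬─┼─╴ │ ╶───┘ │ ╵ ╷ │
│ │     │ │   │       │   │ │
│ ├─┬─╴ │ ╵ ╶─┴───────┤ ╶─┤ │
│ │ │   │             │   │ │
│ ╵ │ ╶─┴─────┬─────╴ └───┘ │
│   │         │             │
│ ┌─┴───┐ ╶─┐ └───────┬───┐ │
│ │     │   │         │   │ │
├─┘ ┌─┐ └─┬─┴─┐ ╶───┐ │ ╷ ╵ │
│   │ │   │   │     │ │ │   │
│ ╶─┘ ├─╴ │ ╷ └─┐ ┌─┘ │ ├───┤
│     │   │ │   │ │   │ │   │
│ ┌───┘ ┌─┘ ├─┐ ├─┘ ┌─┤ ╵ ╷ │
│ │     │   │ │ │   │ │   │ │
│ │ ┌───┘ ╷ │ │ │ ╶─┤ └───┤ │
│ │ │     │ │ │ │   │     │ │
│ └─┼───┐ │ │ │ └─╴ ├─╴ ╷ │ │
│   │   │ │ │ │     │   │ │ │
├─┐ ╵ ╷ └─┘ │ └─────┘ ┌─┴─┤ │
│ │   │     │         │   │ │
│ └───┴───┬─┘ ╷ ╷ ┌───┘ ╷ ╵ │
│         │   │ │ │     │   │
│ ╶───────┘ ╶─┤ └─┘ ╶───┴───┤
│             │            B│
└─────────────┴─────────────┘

Checking each cell for number of passages:

Junctions found (3+ passages):
  (0, 2): 3 passages
  (0, 7): 3 passages
  (0, 11): 3 passages
  (1, 7): 3 passages
  (2, 11): 3 passages
  (3, 5): 3 passages
  (4, 0): 3 passages
  (4, 4): 3 passages
  (4, 10): 3 passages
  (4, 13): 3 passages
  (5, 7): 3 passages
  (6, 8): 3 passages
  (7, 0): 3 passages
  (8, 5): 3 passages
  (9, 4): 3 passages
  (9, 11): 3 passages
  (11, 6): 3 passages
  (11, 7): 3 passages
  (11, 8): 3 passages
  (12, 0): 3 passages
  (13, 5): 3 passages
  (13, 9): 3 passages
Total junctions: 22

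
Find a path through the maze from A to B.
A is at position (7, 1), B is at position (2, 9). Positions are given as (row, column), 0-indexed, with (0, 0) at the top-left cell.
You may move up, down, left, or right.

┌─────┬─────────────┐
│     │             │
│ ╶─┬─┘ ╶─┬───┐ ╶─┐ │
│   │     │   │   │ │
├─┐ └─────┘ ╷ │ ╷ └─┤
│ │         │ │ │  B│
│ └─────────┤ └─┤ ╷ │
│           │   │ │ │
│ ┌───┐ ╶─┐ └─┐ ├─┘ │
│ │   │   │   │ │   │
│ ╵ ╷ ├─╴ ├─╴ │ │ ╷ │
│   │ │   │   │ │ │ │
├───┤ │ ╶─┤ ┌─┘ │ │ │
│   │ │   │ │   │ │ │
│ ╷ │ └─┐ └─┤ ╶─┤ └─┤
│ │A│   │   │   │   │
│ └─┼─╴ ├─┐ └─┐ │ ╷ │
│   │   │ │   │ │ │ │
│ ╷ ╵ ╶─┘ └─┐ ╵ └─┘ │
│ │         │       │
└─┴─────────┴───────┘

Finding the shortest path from (7, 1) to (2, 9):
Path length: 45 steps
Directions: up → left → down → down → right → down → right → up → right → up → left → up → up → up → left → down → left → up → up → right → right → right → down → right → down → left → down → right → down → right → down → right → down → right → right → right → up → up → left → up → up → up → right → up → up

Solution:

┌─────┬─────────────┐
│     │             │
│ ╶─┬─┘ ╶─┬───┐ ╶─┐ │
│   │     │   │   │ │
├─┐ └─────┘ ╷ │ ╷ └─┤
│ │         │ │ │  B│
│ └─────────┤ └─┤ ╷ │
│↱ → → ↓    │   │ │↑│
│ ┌───┐ ╶─┐ └─┐ ├─┘ │
│↑│↓ ↰│↳ ↓│   │ │↱ ↑│
│ ╵ ╷ ├─╴ ├─╴ │ │ ╷ │
│↑ ↲│↑│↓ ↲│   │ │↑│ │
├───┤ │ ╶─┤ ┌─┘ │ │ │
│↓ ↰│↑│↳ ↓│ │   │↑│ │
│ ╷ │ └─┐ └─┤ ╶─┤ └─┤
│↓│A│↑ ↰│↳ ↓│   │↑ ↰│
│ └─┼─╴ ├─┐ └─┐ │ ╷ │
│↳ ↓│↱ ↑│ │↳ ↓│ │ │↑│
│ ╷ ╵ ╶─┘ └─┐ ╵ └─┘ │
│ │↳ ↑      │↳ → → ↑│
└─┴─────────┴───────┘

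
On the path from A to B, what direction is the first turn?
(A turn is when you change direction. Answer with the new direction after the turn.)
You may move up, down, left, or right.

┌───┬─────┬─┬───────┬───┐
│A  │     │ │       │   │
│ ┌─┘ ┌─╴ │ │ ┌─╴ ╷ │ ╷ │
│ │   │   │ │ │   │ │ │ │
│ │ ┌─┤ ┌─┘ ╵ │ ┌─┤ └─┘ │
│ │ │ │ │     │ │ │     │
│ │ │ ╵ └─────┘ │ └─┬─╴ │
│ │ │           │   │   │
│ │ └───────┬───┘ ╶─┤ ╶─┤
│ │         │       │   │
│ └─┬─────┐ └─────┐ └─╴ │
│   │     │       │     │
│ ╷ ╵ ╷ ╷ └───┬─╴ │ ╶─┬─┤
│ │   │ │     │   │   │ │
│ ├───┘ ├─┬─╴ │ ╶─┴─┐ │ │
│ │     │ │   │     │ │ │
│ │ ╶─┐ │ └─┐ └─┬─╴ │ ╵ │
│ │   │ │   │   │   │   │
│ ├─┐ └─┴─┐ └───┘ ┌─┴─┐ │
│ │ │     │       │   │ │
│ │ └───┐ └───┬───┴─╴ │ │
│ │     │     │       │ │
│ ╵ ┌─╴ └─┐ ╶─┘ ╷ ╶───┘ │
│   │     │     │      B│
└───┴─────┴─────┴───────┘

Directions: down, down, down, down, down, right, down, right, up, right, down, down, left, left, down, right, down, right, right, down, right, down, right, right, up, right, down, right, right, right
First turn direction: right

Solution:

┌───┬─────┬─┬───────┬───┐
│A  │     │ │       │   │
│ ┌─┘ ┌─╴ │ │ ┌─╴ ╷ │ ╷ │
│↓│   │   │ │ │   │ │ │ │
│ │ ┌─┤ ┌─┘ ╵ │ ┌─┤ └─┘ │
│↓│ │ │ │     │ │ │     │
│ │ │ ╵ └─────┘ │ └─┬─╴ │
│↓│ │           │   │   │
│ │ └───────┬───┘ ╶─┤ ╶─┤
│↓│         │       │   │
│ └─┬─────┐ └─────┐ └─╴ │
│↳ ↓│↱ ↓  │       │     │
│ ╷ ╵ ╷ ╷ └───┬─╴ │ ╶─┬─┤
│ │↳ ↑│↓│     │   │   │ │
│ ├───┘ ├─┬─╴ │ ╶─┴─┐ │ │
│ │↓ ← ↲│ │   │     │ │ │
│ │ ╶─┐ │ └─┐ └─┬─╴ │ ╵ │
│ │↳ ↓│ │   │   │   │   │
│ ├─┐ └─┴─┐ └───┘ ┌─┴─┐ │
│ │ │↳ → ↓│       │   │ │
│ │ └───┐ └───┬───┴─╴ │ │
│ │     │↳ ↓  │↱ ↓    │ │
│ ╵ ┌─╴ └─┐ ╶─┘ ╷ ╶───┘ │
│   │     │↳ → ↑│↳ → → B│
└───┴─────┴─────┴───────┘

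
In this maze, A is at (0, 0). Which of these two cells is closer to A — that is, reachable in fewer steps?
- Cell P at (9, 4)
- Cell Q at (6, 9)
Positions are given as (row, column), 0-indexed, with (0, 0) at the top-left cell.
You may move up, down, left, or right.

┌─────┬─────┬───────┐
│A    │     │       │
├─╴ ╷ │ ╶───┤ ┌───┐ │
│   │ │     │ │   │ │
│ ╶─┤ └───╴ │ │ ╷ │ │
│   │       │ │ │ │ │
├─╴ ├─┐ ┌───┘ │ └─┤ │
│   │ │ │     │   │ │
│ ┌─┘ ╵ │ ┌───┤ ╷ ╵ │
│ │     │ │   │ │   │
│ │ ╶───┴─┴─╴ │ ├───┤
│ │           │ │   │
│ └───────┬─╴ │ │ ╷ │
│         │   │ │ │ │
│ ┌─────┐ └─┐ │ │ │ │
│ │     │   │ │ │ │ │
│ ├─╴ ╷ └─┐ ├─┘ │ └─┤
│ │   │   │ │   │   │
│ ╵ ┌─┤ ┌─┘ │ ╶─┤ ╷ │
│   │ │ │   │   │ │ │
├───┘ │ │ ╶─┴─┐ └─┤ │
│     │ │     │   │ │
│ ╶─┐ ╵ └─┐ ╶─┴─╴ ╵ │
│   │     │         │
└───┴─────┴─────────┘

Shortest path A → P at (9, 4): 19 steps
Shortest path A → Q at (6, 9): 35 steps

P is closer (19 steps vs 35 steps).

Path to P:

┌─────┬─────┬───────┐
│A ↓  │     │       │
├─╴ ╷ │ ╶───┤ ┌───┐ │
│↓ ↲│ │     │ │   │ │
│ ╶─┤ └───╴ │ │ ╷ │ │
│↳ ↓│       │ │ │ │ │
├─╴ ├─┐ ┌───┘ │ └─┤ │
│↓ ↲│ │ │     │   │ │
│ ┌─┘ ╵ │ ┌───┤ ╷ ╵ │
│↓│     │ │   │ │   │
│ │ ╶───┴─┴─╴ │ ├───┤
│↓│           │ │   │
│ └───────┬─╴ │ │ ╷ │
│↳ → → → ↓│   │ │ │ │
│ ┌─────┐ └─┐ │ │ │ │
│ │     │↳ ↓│ │ │ │ │
│ ├─╴ ╷ └─┐ ├─┘ │ └─┤
│ │   │   │↓│   │   │
│ ╵ ┌─┤ ┌─┘ │ ╶─┤ ╷ │
│   │ │ │P ↲│   │ │ │
├───┘ │ │ ╶─┴─┐ └─┤ │
│     │ │     │   │ │
│ ╶─┐ ╵ └─┐ ╶─┴─╴ ╵ │
│   │     │         │
└───┴─────┴─────────┘

Path to Q:

┌─────┬─────┬───────┐
│A ↓  │     │       │
├─╴ ╷ │ ╶───┤ ┌───┐ │
│↓ ↲│ │     │ │   │ │
│ ╶─┤ └───╴ │ │ ╷ │ │
│↳ ↓│       │ │ │ │ │
├─╴ ├─┐ ┌───┘ │ └─┤ │
│↓ ↲│ │ │     │   │ │
│ ┌─┘ ╵ │ ┌───┤ ╷ ╵ │
│↓│     │ │   │ │   │
│ │ ╶───┴─┴─╴ │ ├───┤
│↓│           │ │↱ ↓│
│ └───────┬─╴ │ │ ╷ │
│↳ → → → ↓│   │ │↑│Q│
│ ┌─────┐ └─┐ │ │ │ │
│ │     │↳ ↓│ │ │↑│ │
│ ├─╴ ╷ └─┐ ├─┘ │ └─┤
│ │   │   │↓│   │↑ ↰│
│ ╵ ┌─┤ ┌─┘ │ ╶─┤ ╷ │
│   │ │ │↓ ↲│   │ │↑│
├───┘ │ │ ╶─┴─┐ └─┤ │
│     │ │↳ ↓  │   │↑│
│ ╶─┐ ╵ └─┐ ╶─┴─╴ ╵ │
│   │     │↳ → → → ↑│
└───┴─────┴─────────┘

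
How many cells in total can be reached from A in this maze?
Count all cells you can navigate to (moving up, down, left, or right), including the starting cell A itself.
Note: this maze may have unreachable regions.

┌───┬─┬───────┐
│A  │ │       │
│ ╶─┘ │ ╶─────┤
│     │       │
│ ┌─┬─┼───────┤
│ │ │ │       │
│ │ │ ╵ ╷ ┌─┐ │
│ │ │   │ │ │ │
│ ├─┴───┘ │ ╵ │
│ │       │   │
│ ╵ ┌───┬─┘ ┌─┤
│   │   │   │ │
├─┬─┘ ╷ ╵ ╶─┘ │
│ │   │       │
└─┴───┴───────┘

Using BFS/flood-fill to find all reachable cells from A:
Maze size: 7 × 7 = 49 total cells
11 cell(s) are walled off and cannot be reached from A.
Reachable cells: 38

Reachable region (· marks reachable cells):

┌───┬─┬───────┐
│A ·│·│       │
│ ╶─┘ │ ╶─────┤
│· · ·│       │
│ ┌─┬─┼───────┤
│·│ │·│· · · ·│
│ │ │ ╵ ╷ ┌─┐ │
│·│ │· ·│·│·│·│
│ ├─┴───┘ │ ╵ │
│·│· · · ·│· ·│
│ ╵ ┌───┬─┘ ┌─┤
│· ·│· ·│· ·│·│
├─┬─┘ ╷ ╵ ╶─┘ │
│ │· ·│· · · ·│
└─┴───┴───────┘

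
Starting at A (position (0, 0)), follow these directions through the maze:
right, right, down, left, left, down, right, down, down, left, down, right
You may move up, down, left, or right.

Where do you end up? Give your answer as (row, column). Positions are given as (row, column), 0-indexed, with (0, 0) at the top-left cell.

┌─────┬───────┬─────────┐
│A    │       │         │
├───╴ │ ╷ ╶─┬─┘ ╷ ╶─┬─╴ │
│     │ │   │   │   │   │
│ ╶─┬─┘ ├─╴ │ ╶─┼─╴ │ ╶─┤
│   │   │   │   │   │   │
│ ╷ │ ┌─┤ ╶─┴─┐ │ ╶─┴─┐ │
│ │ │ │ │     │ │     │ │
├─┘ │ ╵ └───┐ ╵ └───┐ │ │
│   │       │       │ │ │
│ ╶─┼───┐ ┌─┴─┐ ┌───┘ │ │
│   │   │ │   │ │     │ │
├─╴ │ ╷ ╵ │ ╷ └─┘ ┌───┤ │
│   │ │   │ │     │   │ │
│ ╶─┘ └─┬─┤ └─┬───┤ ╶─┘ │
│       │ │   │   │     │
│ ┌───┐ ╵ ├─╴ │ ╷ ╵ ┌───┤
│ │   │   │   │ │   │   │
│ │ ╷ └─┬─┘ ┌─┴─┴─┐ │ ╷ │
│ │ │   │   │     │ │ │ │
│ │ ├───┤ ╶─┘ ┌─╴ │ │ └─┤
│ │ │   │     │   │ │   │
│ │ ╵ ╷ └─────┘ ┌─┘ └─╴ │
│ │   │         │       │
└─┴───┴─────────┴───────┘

Following directions step by step:
Start: (0, 0)
  right: (0, 0) → (0, 1)
  right: (0, 1) → (0, 2)
  down: (0, 2) → (1, 2)
  left: (1, 2) → (1, 1)
  left: (1, 1) → (1, 0)
  down: (1, 0) → (2, 0)
  right: (2, 0) → (2, 1)
  down: (2, 1) → (3, 1)
  down: (3, 1) → (4, 1)
  left: (4, 1) → (4, 0)
  down: (4, 0) → (5, 0)
  right: (5, 0) → (5, 1)
Final position: (5, 1)

Path taken:

┌─────┬───────┬─────────┐
│A → ↓│       │         │
├───╴ │ ╷ ╶─┬─┘ ╷ ╶─┬─╴ │
│↓ ← ↲│ │   │   │   │   │
│ ╶─┬─┘ ├─╴ │ ╶─┼─╴ │ ╶─┤
│↳ ↓│   │   │   │   │   │
│ ╷ │ ┌─┤ ╶─┴─┐ │ ╶─┴─┐ │
│ │↓│ │ │     │ │     │ │
├─┘ │ ╵ └───┐ ╵ └───┐ │ │
│↓ ↲│       │       │ │ │
│ ╶─┼───┐ ┌─┴─┐ ┌───┘ │ │
│↳ B│   │ │   │ │     │ │
├─╴ │ ╷ ╵ │ ╷ └─┘ ┌───┤ │
│   │ │   │ │     │   │ │
│ ╶─┘ └─┬─┤ └─┬───┤ ╶─┘ │
│       │ │   │   │     │
│ ┌───┐ ╵ ├─╴ │ ╷ ╵ ┌───┤
│ │   │   │   │ │   │   │
│ │ ╷ └─┬─┘ ┌─┴─┴─┐ │ ╷ │
│ │ │   │   │     │ │ │ │
│ │ ├───┤ ╶─┘ ┌─╴ │ │ └─┤
│ │ │   │     │   │ │   │
│ │ ╵ ╷ └─────┘ ┌─┘ └─╴ │
│ │   │         │       │
└─┴───┴─────────┴───────┘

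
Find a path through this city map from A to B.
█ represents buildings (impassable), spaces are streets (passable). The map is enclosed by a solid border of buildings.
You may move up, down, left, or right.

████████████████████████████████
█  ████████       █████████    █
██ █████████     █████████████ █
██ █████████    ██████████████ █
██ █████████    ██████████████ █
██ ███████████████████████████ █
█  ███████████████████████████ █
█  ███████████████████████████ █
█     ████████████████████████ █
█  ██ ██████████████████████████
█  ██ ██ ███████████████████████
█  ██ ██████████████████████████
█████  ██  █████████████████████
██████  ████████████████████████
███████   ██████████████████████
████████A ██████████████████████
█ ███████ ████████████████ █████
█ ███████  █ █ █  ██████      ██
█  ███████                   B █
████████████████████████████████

Finding the shortest path from A to B:
Movement: cardinal only
Path length: 24 steps
Directions: right → down → down → right → down → right → right → right → right → right → right → right → right → right → right → right → right → right → right → right → right → right → right → right

Solution:

████████████████████████████████
█  ████████       █████████    █
██ █████████     █████████████ █
██ █████████    ██████████████ █
██ █████████    ██████████████ █
██ ███████████████████████████ █
█  ███████████████████████████ █
█  ███████████████████████████ █
█     ████████████████████████ █
█  ██ ██████████████████████████
█  ██ ██ ███████████████████████
█  ██ ██████████████████████████
█████  ██  █████████████████████
██████  ████████████████████████
███████   ██████████████████████
████████A↓██████████████████████
█ ███████↓████████████████ █████
█ ███████↳↓█ █ █  ██████      ██
█  ███████↳→→→→→→→→→→→→→→→→→→B █
████████████████████████████████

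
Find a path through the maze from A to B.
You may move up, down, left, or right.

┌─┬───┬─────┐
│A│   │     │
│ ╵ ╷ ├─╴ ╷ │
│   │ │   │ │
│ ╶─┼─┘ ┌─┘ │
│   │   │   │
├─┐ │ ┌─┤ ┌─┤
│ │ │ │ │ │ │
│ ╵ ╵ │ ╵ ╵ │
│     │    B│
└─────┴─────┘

Finding the shortest path through the maze:
Path length: 19 steps
Directions: down → down → right → down → down → right → up → up → right → up → right → up → right → down → down → left → down → down → right

Solution:

┌─┬───┬─────┐
│A│   │  ↱ ↓│
│ ╵ ╷ ├─╴ ╷ │
│↓  │ │↱ ↑│↓│
│ ╶─┼─┘ ┌─┘ │
│↳ ↓│↱ ↑│↓ ↲│
├─┐ │ ┌─┤ ┌─┤
│ │↓│↑│ │↓│ │
│ ╵ ╵ │ ╵ ╵ │
│  ↳ ↑│  ↳ B│
└─────┴─────┘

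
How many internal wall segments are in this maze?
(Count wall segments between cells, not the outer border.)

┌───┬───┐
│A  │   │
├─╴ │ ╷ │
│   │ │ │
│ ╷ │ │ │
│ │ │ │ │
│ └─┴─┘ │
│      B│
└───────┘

Counting internal wall segments:
Total internal walls: 9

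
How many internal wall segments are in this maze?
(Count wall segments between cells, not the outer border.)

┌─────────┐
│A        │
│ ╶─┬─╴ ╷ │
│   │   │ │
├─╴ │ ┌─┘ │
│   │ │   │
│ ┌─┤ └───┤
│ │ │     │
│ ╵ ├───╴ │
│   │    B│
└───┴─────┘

Counting internal wall segments:
Total internal walls: 16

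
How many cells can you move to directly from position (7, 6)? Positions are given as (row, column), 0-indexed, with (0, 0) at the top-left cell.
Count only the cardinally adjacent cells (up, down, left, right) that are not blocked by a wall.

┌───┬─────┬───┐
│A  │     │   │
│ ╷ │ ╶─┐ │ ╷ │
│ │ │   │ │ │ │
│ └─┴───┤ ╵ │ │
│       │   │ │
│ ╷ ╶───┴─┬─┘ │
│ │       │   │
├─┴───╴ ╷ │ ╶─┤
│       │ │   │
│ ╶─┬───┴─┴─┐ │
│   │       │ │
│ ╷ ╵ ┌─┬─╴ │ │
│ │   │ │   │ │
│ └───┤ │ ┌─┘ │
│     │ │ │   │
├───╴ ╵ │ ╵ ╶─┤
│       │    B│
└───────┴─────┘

Checking passable neighbors of (7, 6):
Neighbors: (6, 6), (7, 5)
Count: 2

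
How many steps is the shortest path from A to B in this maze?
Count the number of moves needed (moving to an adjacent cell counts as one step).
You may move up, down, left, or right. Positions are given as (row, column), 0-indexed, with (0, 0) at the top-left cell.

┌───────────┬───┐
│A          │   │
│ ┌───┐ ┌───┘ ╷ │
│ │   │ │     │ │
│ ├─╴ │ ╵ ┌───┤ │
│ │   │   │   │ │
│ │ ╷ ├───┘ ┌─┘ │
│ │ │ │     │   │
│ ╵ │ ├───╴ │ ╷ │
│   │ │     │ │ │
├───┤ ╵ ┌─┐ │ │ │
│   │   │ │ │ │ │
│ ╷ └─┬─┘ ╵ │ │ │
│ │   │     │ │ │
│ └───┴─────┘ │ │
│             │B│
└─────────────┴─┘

Using BFS to find shortest path:
Start: (0, 0), End: (7, 7)
Path found:
(0,0) → (0,1) → (0,2) → (0,3) → (1,3) → (2,3) → (2,4) → (1,4) → (1,5) → (1,6) → (0,6) → (0,7) → (1,7) → (2,7) → (3,7) → (4,7) → (5,7) → (6,7) → (7,7)
Number of steps: 18

Solution:

┌───────────┬───┐
│A → → ↓    │↱ ↓│
│ ┌───┐ ┌───┘ ╷ │
│ │   │↓│↱ → ↑│↓│
│ ├─╴ │ ╵ ┌───┤ │
│ │   │↳ ↑│   │↓│
│ │ ╷ ├───┘ ┌─┘ │
│ │ │ │     │  ↓│
│ ╵ │ ├───╴ │ ╷ │
│   │ │     │ │↓│
├───┤ ╵ ┌─┐ │ │ │
│   │   │ │ │ │↓│
│ ╷ └─┬─┘ ╵ │ │ │
│ │   │     │ │↓│
│ └───┴─────┘ │ │
│             │B│
└─────────────┴─┘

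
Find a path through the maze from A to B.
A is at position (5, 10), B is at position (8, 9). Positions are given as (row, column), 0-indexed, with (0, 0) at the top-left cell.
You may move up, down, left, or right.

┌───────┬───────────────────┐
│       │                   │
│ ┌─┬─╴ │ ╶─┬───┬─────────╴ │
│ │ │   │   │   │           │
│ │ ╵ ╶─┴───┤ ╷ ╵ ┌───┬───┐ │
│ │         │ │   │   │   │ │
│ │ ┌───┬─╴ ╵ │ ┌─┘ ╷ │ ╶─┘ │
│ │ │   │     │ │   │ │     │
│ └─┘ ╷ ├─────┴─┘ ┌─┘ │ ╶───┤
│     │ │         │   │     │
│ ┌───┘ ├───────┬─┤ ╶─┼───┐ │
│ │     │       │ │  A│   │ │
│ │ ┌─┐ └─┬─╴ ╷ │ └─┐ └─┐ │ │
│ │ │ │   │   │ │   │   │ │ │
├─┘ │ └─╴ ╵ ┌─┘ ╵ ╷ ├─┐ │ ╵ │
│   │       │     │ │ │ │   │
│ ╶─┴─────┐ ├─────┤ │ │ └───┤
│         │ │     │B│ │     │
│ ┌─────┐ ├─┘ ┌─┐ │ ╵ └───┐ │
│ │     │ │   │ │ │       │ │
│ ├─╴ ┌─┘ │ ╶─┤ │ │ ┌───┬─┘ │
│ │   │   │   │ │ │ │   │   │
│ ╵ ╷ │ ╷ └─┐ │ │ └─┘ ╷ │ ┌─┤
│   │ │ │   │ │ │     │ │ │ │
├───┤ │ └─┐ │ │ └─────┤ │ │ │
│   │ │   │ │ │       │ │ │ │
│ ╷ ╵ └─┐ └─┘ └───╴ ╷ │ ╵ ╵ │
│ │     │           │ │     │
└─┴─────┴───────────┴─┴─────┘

Finding the shortest path from (5, 10) to (8, 9):
Path length: 66 steps
Directions: down → right → down → down → right → right → down → down → left → down → down → down → left → up → up → up → left → down → left → left → up → up → up → left → left → down → left → down → right → down → down → down → left → left → up → left → up → up → right → up → up → left → left → left → left → up → right → up → up → right → right → down → right → down → right → up → right → up → right → down → down → right → up → right → down → down

Solution:

┌───────┬───────────────────┐
│       │                   │
│ ┌─┬─╴ │ ╶─┬───┬─────────╴ │
│ │ │   │   │   │           │
│ │ ╵ ╶─┴───┤ ╷ ╵ ┌───┬───┐ │
│ │         │ │   │   │   │ │
│ │ ┌───┬─╴ ╵ │ ┌─┘ ╷ │ ╶─┘ │
│ │ │   │     │ │   │ │     │
│ └─┘ ╷ ├─────┴─┘ ┌─┘ │ ╶───┤
│     │ │         │   │     │
│ ┌───┘ ├───────┬─┤ ╶─┼───┐ │
│ │↱ → ↓│    ↱ ↓│ │  A│   │ │
│ │ ┌─┐ └─┬─╴ ╷ │ └─┐ └─┐ │ │
│ │↑│ │↳ ↓│↱ ↑│↓│↱ ↓│↳ ↓│ │ │
├─┘ │ └─╴ ╵ ┌─┘ ╵ ╷ ├─┐ │ ╵ │
│↱ ↑│    ↳ ↑│  ↳ ↑│↓│ │↓│   │
│ ╶─┴─────┐ ├─────┤ │ │ └───┤
│↑ ← ← ← ↰│ │↓ ← ↰│B│ │↳ → ↓│
│ ┌─────┐ ├─┘ ┌─┐ │ ╵ └───┐ │
│ │     │↑│↓ ↲│ │↑│       │↓│
│ ├─╴ ┌─┘ │ ╶─┤ │ │ ┌───┬─┘ │
│ │   │↱ ↑│↳ ↓│ │↑│ │↓ ↰│↓ ↲│
│ ╵ ╷ │ ╷ └─┐ │ │ └─┘ ╷ │ ┌─┤
│   │ │↑│   │↓│ │↑ ← ↲│↑│↓│ │
├───┤ │ └─┐ │ │ └─────┤ │ │ │
│   │ │↑ ↰│ │↓│       │↑│↓│ │
│ ╷ ╵ └─┐ └─┘ └───╴ ╷ │ ╵ ╵ │
│ │     │↑ ← ↲      │ │↑ ↲  │
└─┴─────┴───────────┴─┴─────┘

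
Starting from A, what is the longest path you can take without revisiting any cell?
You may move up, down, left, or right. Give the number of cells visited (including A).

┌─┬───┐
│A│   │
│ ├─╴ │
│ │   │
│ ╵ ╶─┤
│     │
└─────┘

Finding longest simple path using DFS:
Start: (0, 0)
Longest path visits 8 cells
Path: A → down → down → right → up → right → up → left

Solution:

┌─┬───┐
│A│B ↰│
│ ├─╴ │
│↓│↱ ↑│
│ ╵ ╶─┤
│↳ ↑  │
└─────┘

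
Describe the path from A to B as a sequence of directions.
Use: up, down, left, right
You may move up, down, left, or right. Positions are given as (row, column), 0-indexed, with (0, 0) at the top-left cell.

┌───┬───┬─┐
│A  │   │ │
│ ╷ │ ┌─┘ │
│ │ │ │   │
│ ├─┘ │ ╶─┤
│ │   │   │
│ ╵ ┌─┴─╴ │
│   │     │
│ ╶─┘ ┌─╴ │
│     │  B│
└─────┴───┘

Finding the path and converting it to directions:
Path through cells: (0,0) → (1,0) → (2,0) → (3,0) → (4,0) → (4,1) → (4,2) → (3,2) → (3,3) → (3,4) → (4,4)
Directions: down, down, down, down, right, right, up, right, right, down

Solution:

┌───┬───┬─┐
│A  │   │ │
│ ╷ │ ┌─┘ │
│↓│ │ │   │
│ ├─┘ │ ╶─┤
│↓│   │   │
│ ╵ ┌─┴─╴ │
│↓  │↱ → ↓│
│ ╶─┘ ┌─╴ │
│↳ → ↑│  B│
└─────┴───┘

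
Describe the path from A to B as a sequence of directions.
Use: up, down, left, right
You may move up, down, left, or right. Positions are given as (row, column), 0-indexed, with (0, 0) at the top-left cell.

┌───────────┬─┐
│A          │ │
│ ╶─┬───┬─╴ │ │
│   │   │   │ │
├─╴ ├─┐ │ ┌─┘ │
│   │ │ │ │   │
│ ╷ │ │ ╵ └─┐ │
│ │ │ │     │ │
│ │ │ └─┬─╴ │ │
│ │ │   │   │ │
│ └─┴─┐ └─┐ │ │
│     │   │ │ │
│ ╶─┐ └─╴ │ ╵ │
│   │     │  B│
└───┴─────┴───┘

Finding the path and converting it to directions:
Path through cells: (0,0) → (0,1) → (0,2) → (0,3) → (0,4) → (0,5) → (1,5) → (1,4) → (2,4) → (3,4) → (3,5) → (4,5) → (5,5) → (6,5) → (6,6)
Directions: right, right, right, right, right, down, left, down, down, right, down, down, down, right

Solution:

┌───────────┬─┐
│A → → → → ↓│ │
│ ╶─┬───┬─╴ │ │
│   │   │↓ ↲│ │
├─╴ ├─┐ │ ┌─┘ │
│   │ │ │↓│   │
│ ╷ │ │ ╵ └─┐ │
│ │ │ │  ↳ ↓│ │
│ │ │ └─┬─╴ │ │
│ │ │   │  ↓│ │
│ └─┴─┐ └─┐ │ │
│     │   │↓│ │
│ ╶─┐ └─╴ │ ╵ │
│   │     │↳ B│
└───┴─────┴───┘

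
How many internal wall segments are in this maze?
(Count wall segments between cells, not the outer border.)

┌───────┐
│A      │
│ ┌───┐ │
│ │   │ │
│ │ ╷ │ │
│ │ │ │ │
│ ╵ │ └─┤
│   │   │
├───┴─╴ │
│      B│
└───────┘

Counting internal wall segments:
Total internal walls: 12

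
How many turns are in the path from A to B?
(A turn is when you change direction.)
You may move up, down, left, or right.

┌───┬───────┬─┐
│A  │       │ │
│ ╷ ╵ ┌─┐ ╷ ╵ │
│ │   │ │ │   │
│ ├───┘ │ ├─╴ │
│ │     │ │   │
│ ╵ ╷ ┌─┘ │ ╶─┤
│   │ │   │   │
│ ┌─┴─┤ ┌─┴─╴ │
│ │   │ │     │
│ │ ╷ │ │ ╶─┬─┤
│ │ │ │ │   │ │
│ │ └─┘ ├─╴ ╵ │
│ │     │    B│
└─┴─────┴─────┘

Directions: right, down, right, up, right, right, right, down, right, down, left, down, right, down, left, left, down, right, down, right
Number of turns: 16

Solution:

┌───┬───────┬─┐
│A ↓│↱ → → ↓│ │
│ ╷ ╵ ┌─┐ ╷ ╵ │
│ │↳ ↑│ │ │↳ ↓│
│ ├───┘ │ ├─╴ │
│ │     │ │↓ ↲│
│ ╵ ╷ ┌─┘ │ ╶─┤
│   │ │   │↳ ↓│
│ ┌─┴─┤ ┌─┴─╴ │
│ │   │ │↓ ← ↲│
│ │ ╷ │ │ ╶─┬─┤
│ │ │ │ │↳ ↓│ │
│ │ └─┘ ├─╴ ╵ │
│ │     │  ↳ B│
└─┴─────┴─────┘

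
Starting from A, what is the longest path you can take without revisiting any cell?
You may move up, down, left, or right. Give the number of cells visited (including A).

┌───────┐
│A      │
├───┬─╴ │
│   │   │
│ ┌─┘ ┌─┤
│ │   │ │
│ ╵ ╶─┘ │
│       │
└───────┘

Finding longest simple path using DFS:
Start: (0, 0)
Longest path visits 13 cells
Path: A → right → right → right → down → left → down → left → down → left → up → up → right

Solution:

┌───────┐
│A → → ↓│
├───┬─╴ │
│↱ B│↓ ↲│
│ ┌─┘ ┌─┤
│↑│↓ ↲│ │
│ ╵ ╶─┘ │
│↑ ↲    │
└───────┘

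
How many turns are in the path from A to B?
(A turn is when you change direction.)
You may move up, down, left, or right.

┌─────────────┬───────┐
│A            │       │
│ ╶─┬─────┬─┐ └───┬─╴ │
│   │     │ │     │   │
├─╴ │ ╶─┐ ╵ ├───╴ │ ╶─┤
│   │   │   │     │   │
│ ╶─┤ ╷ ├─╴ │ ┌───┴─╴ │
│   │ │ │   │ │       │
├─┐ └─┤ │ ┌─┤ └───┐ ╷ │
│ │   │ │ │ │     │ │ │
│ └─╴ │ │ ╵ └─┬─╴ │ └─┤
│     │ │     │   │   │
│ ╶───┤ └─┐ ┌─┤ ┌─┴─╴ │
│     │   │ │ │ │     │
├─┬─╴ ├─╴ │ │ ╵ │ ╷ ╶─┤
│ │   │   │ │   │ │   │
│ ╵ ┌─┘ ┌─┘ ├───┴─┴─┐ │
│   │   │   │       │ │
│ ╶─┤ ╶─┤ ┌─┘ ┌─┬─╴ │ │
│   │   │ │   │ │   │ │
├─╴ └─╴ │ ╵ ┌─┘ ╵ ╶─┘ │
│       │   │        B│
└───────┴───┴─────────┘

Directions: down, right, down, left, down, right, down, right, down, left, left, down, right, right, down, left, down, left, down, right, down, right, right, up, left, up, right, up, right, up, left, up, up, up, up, left, up, right, right, down, right, down, left, down, down, right, down, down, down, left, down, down, right, up, right, up, right, right, right, down, left, down, right, right
Number of turns: 49

Solution:

┌─────────────┬───────┐
│A            │       │
│ ╶─┬─────┬─┐ └───┬─╴ │
│↳ ↓│↱ → ↓│ │     │   │
├─╴ │ ╶─┐ ╵ ├───╴ │ ╶─┤
│↓ ↲│↑ ↰│↳ ↓│     │   │
│ ╶─┤ ╷ ├─╴ │ ┌───┴─╴ │
│↳ ↓│ │↑│↓ ↲│ │       │
├─┐ └─┤ │ ┌─┤ └───┐ ╷ │
│ │↳ ↓│↑│↓│ │     │ │ │
│ └─╴ │ │ ╵ └─┬─╴ │ └─┤
│↓ ← ↲│↑│↳ ↓  │   │   │
│ ╶───┤ └─┐ ┌─┤ ┌─┴─╴ │
│↳ → ↓│↑ ↰│↓│ │ │     │
├─┬─╴ ├─╴ │ │ ╵ │ ╷ ╶─┤
│ │↓ ↲│↱ ↑│↓│   │ │   │
│ ╵ ┌─┘ ┌─┘ ├───┴─┴─┐ │
│↓ ↲│↱ ↑│↓ ↲│↱ → → ↓│ │
│ ╶─┤ ╶─┤ ┌─┘ ┌─┬─╴ │ │
│↳ ↓│↑ ↰│↓│↱ ↑│ │↓ ↲│ │
├─╴ └─╴ │ ╵ ┌─┘ ╵ ╶─┘ │
│  ↳ → ↑│↳ ↑│    ↳ → B│
└───────┴───┴─────────┘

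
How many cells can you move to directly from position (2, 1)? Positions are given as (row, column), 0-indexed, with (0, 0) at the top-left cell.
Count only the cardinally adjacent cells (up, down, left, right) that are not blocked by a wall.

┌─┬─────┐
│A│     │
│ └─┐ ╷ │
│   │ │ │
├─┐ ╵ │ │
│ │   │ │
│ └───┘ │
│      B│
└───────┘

Checking passable neighbors of (2, 1):
Neighbors: (1, 1), (2, 2)
Count: 2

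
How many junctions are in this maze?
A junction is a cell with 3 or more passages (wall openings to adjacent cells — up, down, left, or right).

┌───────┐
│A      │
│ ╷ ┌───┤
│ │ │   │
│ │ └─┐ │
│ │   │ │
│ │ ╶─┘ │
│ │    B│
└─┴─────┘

Checking each cell for number of passages:

Junctions found (3+ passages):
  (0, 1): 3 passages
  (2, 1): 3 passages
Total junctions: 2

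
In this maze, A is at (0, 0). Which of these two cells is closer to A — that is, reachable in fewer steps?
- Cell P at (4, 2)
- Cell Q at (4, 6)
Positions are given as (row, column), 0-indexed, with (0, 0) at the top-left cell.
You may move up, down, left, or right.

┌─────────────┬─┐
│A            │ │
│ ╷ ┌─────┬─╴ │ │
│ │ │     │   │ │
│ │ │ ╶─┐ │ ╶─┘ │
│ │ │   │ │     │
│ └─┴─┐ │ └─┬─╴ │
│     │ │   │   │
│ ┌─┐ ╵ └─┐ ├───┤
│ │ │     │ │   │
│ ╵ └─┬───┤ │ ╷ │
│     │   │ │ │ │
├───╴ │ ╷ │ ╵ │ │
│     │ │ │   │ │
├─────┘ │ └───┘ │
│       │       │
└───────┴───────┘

Shortest path A → P at (4, 2): 6 steps
Shortest path A → Q at (4, 6): 22 steps

P is closer (6 steps vs 22 steps).

Path to P:

┌─────────────┬─┐
│A            │ │
│ ╷ ┌─────┬─╴ │ │
│↓│ │     │   │ │
│ │ │ ╶─┐ │ ╶─┘ │
│↓│ │   │ │     │
│ └─┴─┐ │ └─┬─╴ │
│↳ → ↓│ │   │   │
│ ┌─┐ ╵ └─┐ ├───┤
│ │ │P    │ │   │
│ ╵ └─┬───┤ │ ╷ │
│     │   │ │ │ │
├───╴ │ ╷ │ ╵ │ │
│     │ │ │   │ │
├─────┘ │ └───┘ │
│       │       │
└───────┴───────┘

Path to Q:

┌─────────────┬─┐
│A            │ │
│ ╷ ┌─────┬─╴ │ │
│↓│ │↱ → ↓│   │ │
│ │ │ ╶─┐ │ ╶─┘ │
│↓│ │↑ ↰│↓│     │
│ └─┴─┐ │ └─┬─╴ │
│↳ → ↓│↑│↳ ↓│   │
│ ┌─┐ ╵ └─┐ ├───┤
│ │ │↳ ↑  │↓│Q  │
│ ╵ └─┬───┤ │ ╷ │
│     │   │↓│↑│ │
├───╴ │ ╷ │ ╵ │ │
│     │ │ │↳ ↑│ │
├─────┘ │ └───┘ │
│       │       │
└───────┴───────┘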